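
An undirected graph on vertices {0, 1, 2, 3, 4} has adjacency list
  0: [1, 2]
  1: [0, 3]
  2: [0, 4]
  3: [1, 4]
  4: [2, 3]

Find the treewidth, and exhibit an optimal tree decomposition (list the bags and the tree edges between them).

Treewidth 2.
One optimal decomposition is:
Bags: B1 = {2, 3, 4}  B2 = {0, 2, 3}  B3 = {0, 1, 3}
Tree: B1–B2, B2–B3

The largest bag has 3 vertices, giving width 2; this decomposition certifies tw(G) ≤ 2. For the lower bound, G contains the cycle 3–4–2–0–1–3, so G is not a forest; only forests have treewidth ≤ 1, hence tw(G) ≥ 2. Therefore the treewidth is 2.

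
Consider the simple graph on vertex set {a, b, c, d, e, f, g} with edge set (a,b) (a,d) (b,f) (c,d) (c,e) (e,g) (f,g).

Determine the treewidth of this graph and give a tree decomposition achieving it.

Treewidth 2.
Bags: B1 = {c, e, g}  B2 = {c, f, g}  B3 = {b, c, f}  B4 = {a, b, c}  B5 = {a, c, d}
Tree: B1–B2, B2–B3, B3–B4, B4–B5

Each bag holds 3 vertices, so the decomposition has width 2, which upper-bounds the treewidth. Since c–e–g–f–b–a–d–c is a cycle in G, G is not acyclic. Forests are exactly the graphs of treewidth ≤ 1, so tw(G) ≥ 2. Combining the bounds, tw(G) = 2.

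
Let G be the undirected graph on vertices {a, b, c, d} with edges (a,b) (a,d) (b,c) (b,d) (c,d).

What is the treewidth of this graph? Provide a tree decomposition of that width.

Every bag has size at most 3, so the width is 3 − 1 = 2 and tw(G) ≤ 2. For the lower bound, the 3 vertices {b, c, d} are pairwise adjacent, and any tree decomposition puts a clique entirely inside one bag — forcing width ≥ 2. Combining the bounds, tw(G) = 2.

Treewidth 2.
One such decomposition:
Bags: B1 = {b, c, d}  B2 = {a, b, d}
Tree: B1–B2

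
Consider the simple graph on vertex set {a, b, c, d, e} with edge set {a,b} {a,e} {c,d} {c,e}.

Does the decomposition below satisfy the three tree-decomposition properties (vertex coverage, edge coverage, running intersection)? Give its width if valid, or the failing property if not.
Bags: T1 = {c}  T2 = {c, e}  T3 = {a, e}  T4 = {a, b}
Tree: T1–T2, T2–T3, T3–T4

No — vertex d appears in no bag.

A tree decomposition must satisfy three properties: every vertex lies in some bag; for every edge, both endpoints lie together in some bag; and for every vertex, the bags containing it form a connected subtree. Here vertex d appears in no bag, so the decomposition is invalid.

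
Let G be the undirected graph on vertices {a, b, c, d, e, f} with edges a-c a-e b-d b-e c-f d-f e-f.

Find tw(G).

2

A width-2 tree decomposition is:
Bags: B1 = {a, c, e}  B2 = {c, e, f}  B3 = {b, e, f}  B4 = {b, d, f}
Tree: B1–B2, B2–B3, B3–B4
Each bag holds 3 vertices, so the decomposition has width 2, which upper-bounds the treewidth. The edges a–c–f–e–a form a cycle, so G is not a tree and its treewidth is at least 2. Combining the bounds, tw(G) = 2.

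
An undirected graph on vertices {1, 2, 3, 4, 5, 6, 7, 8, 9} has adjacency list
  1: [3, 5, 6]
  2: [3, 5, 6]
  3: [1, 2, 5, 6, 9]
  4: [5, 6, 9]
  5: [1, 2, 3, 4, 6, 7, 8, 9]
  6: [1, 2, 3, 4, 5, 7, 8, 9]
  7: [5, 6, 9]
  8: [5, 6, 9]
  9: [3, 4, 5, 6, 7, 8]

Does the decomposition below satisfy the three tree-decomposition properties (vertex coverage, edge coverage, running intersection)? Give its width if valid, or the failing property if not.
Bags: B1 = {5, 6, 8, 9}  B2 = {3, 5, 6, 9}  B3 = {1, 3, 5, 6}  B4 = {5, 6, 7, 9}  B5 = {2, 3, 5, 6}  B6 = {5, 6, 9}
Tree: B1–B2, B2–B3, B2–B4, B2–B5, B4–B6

No — vertex 4 appears in no bag.

A tree decomposition must satisfy three properties: every vertex lies in some bag; for every edge, both endpoints lie together in some bag; and for every vertex, the bags containing it form a connected subtree. Here vertex 4 appears in no bag, so the decomposition is invalid.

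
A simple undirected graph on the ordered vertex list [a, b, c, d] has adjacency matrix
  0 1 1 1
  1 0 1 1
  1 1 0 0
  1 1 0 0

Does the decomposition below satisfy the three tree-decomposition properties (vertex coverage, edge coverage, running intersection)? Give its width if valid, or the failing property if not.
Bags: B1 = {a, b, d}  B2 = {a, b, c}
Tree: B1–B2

Yes; width 2.

Vertex coverage: the bags together contain {a, b, c, d}, the full vertex set. Edge coverage: each edge of G has both endpoints in at least one bag. Running intersection: for every vertex, the bags containing it form a connected subtree. All three properties hold, so this is a valid tree decomposition of width max|bag| − 1 = 2, and hence tw(G) ≤ 2.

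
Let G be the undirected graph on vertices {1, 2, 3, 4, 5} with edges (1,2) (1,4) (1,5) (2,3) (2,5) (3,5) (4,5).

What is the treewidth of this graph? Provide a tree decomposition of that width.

Treewidth 2.
One such decomposition:
Bags: B1 = {1, 4, 5}  B2 = {1, 2, 5}  B3 = {2, 3, 5}
Tree: B1–B2, B2–B3

Each bag holds 3 vertices, so the decomposition has width 2, which upper-bounds the treewidth. On the other hand G contains the 3-clique {1, 2, 5}. A clique must lie in a single bag of any decomposition, so no decomposition can have width below 2. Combining the bounds, tw(G) = 2.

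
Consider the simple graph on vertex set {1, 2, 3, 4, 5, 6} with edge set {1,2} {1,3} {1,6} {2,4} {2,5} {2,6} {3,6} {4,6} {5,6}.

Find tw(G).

A width-2 tree decomposition is:
Bags: B1 = {2, 4, 6}  B2 = {1, 2, 6}  B3 = {2, 5, 6}  B4 = {1, 3, 6}
Tree: B1–B2, B2–B3, B2–B4
Every bag has size at most 3, so the width is 3 − 1 = 2 and tw(G) ≤ 2. On the other hand G contains the 3-clique {1, 2, 6}. A clique must lie in a single bag of any decomposition, so no decomposition can have width below 2. The upper and lower bounds meet at 2, so that is the treewidth.

2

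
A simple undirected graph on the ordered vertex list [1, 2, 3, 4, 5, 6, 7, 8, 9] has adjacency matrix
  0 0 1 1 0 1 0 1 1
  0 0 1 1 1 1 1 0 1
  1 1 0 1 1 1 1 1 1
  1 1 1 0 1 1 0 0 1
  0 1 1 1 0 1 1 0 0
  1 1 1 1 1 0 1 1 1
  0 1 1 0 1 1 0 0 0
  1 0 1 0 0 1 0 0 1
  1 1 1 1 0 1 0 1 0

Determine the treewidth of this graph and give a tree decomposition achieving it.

Every bag has size at most 5, so the width is 5 − 1 = 4 and tw(G) ≤ 4. For the lower bound, the 5 vertices {1, 3, 6, 8, 9} are pairwise adjacent, and any tree decomposition puts a clique entirely inside one bag — forcing width ≥ 4. Hence tw(G) = 4 exactly.

Treewidth 4.
One optimal decomposition is:
Bags: B1 = {2, 3, 4, 5, 6}  B2 = {2, 3, 4, 6, 9}  B3 = {1, 3, 4, 6, 9}  B4 = {2, 3, 5, 6, 7}  B5 = {1, 3, 6, 8, 9}
Tree: B1–B2, B2–B3, B1–B4, B3–B5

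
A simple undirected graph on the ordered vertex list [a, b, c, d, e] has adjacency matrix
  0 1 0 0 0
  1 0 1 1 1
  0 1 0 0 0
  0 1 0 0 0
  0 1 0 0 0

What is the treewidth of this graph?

A width-1 tree decomposition is:
Bags: B1 = {b, e}  B2 = {b, d}  B3 = {b, c}  B4 = {a, b}
Tree: B1–B2, B1–B3, B1–B4
Every bag has size at most 2, so the width is 2 − 1 = 1 and tw(G) ≤ 1. Any graph with an edge has treewidth ≥ 1, and G has the edge e–b. Combining the bounds, tw(G) = 1.

1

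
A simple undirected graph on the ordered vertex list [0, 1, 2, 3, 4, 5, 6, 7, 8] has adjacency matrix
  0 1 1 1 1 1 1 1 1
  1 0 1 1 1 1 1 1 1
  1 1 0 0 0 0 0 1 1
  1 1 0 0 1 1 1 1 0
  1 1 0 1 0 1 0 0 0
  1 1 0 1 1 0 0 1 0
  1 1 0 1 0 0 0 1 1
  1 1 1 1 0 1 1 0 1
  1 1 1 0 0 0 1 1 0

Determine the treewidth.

4

A width-4 tree decomposition is:
Bags: B1 = {0, 1, 3, 5, 7}  B2 = {0, 1, 3, 4, 5}  B3 = {0, 1, 3, 6, 7}  B4 = {0, 1, 6, 7, 8}  B5 = {0, 1, 2, 7, 8}
Tree: B1–B2, B1–B3, B3–B4, B4–B5
The largest bag has 5 vertices, giving width 4; this decomposition certifies tw(G) ≤ 4. On the other hand G contains the 5-clique {0, 1, 3, 4, 5}. A clique must lie in a single bag of any decomposition, so no decomposition can have width below 4. Therefore the treewidth is 4.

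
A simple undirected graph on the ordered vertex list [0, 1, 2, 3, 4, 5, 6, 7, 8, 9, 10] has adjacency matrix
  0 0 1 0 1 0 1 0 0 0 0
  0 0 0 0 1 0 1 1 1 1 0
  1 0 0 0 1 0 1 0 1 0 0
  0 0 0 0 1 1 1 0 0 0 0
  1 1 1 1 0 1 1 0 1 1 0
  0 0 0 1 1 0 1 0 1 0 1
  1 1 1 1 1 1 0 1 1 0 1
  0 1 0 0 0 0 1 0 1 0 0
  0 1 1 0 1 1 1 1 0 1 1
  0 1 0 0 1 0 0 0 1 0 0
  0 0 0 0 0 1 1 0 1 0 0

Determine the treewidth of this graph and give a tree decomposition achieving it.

Treewidth 3.
One such decomposition:
Bags: B1 = {4, 5, 6, 8}  B2 = {3, 4, 5, 6}  B3 = {1, 4, 6, 8}  B4 = {2, 4, 6, 8}  B5 = {5, 6, 8, 10}  B6 = {1, 6, 7, 8}  B7 = {1, 4, 8, 9}  B8 = {0, 2, 4, 6}
Tree: B1–B2, B1–B3, B1–B4, B1–B5, B3–B6, B3–B7, B4–B8

Each bag holds 4 vertices, so the decomposition has width 3, which upper-bounds the treewidth. Conversely, {1, 4, 8, 9} is a clique of size 4, and the vertices of any clique must share a bag in every tree decomposition; so some bag has ≥ 4 vertices and tw(G) ≥ 3. Therefore the treewidth is 3.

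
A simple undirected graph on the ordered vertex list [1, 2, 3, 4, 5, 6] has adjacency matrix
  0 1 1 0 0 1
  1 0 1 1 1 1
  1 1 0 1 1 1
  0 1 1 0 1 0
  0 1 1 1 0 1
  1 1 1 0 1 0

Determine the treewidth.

A width-3 tree decomposition is:
Bags: B1 = {2, 3, 5, 6}  B2 = {1, 2, 3, 6}  B3 = {2, 3, 4, 5}
Tree: B1–B2, B1–B3
Each bag holds 4 vertices, so the decomposition has width 3, which upper-bounds the treewidth. On the other hand G contains the 4-clique {1, 2, 3, 6}. A clique must lie in a single bag of any decomposition, so no decomposition can have width below 3. Combining the bounds, tw(G) = 3.

3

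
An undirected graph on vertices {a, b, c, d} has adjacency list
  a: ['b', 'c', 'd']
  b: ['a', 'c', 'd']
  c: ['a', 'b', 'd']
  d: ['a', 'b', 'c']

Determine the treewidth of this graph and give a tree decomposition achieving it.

Treewidth 3.
One such decomposition:
Bags: B1 = {a, b, c, d}
Tree: (single bag)

A single bag containing all 4 vertices is trivially a valid decomposition of width 3. For the lower bound, the 4 vertices {a, b, c, d} are pairwise adjacent, and any tree decomposition puts a clique entirely inside one bag — forcing width ≥ 3. Hence tw(G) = 3 exactly.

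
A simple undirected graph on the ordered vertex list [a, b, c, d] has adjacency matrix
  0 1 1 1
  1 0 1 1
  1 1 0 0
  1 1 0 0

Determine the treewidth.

A width-2 tree decomposition is:
Bags: B1 = {a, b, c}  B2 = {a, b, d}
Tree: B1–B2
Every bag has size at most 3, so the width is 3 − 1 = 2 and tw(G) ≤ 2. For the lower bound, the 3 vertices {a, b, d} are pairwise adjacent, and any tree decomposition puts a clique entirely inside one bag — forcing width ≥ 2. The upper and lower bounds meet at 2, so that is the treewidth.

2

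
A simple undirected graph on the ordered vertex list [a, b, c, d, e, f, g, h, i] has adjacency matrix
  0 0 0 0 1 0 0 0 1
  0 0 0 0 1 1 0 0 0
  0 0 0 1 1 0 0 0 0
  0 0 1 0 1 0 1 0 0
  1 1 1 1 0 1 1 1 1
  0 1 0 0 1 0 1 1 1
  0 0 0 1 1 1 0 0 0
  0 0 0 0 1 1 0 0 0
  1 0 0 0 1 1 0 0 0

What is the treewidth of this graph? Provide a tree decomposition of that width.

The largest bag has 3 vertices, giving width 2; this decomposition certifies tw(G) ≤ 2. For the lower bound, the 3 vertices {d, e, g} are pairwise adjacent, and any tree decomposition puts a clique entirely inside one bag — forcing width ≥ 2. Hence tw(G) = 2 exactly.

Treewidth 2.
One optimal decomposition is:
Bags: B1 = {e, f, h}  B2 = {e, f, g}  B3 = {d, e, g}  B4 = {b, e, f}  B5 = {e, f, i}  B6 = {c, d, e}  B7 = {a, e, i}
Tree: B1–B2, B2–B3, B2–B4, B1–B5, B3–B6, B5–B7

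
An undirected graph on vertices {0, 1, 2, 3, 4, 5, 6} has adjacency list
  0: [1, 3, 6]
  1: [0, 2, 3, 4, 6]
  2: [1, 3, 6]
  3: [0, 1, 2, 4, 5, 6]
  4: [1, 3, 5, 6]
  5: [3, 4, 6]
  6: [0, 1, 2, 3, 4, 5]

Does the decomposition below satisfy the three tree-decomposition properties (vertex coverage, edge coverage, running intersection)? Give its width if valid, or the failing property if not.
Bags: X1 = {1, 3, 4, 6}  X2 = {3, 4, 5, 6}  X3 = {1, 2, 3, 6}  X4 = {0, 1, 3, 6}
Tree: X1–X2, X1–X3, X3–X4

Vertex coverage: the bags together contain {0, 1, 2, 3, 4, 5, 6}, the full vertex set. Edge coverage: each edge of G has both endpoints in at least one bag. Running intersection: for every vertex, the bags containing it form a connected subtree. All three properties hold, so this is a valid tree decomposition of width max|bag| − 1 = 3, and hence tw(G) ≤ 3.

Yes; width 3.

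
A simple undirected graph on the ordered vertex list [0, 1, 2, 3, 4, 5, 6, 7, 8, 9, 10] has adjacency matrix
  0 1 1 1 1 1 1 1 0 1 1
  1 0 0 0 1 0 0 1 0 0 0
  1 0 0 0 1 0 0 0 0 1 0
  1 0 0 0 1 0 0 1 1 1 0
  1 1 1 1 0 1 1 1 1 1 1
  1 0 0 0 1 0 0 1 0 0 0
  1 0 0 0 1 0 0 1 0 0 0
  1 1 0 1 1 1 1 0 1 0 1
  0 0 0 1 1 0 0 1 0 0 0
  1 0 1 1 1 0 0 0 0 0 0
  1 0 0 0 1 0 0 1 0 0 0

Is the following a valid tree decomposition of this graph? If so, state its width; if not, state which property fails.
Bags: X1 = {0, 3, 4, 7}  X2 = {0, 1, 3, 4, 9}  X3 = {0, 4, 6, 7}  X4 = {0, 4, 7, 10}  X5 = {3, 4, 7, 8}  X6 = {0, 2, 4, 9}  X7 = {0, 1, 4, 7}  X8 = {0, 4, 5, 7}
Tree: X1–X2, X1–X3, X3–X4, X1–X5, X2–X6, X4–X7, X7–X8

A tree decomposition must satisfy three properties: every vertex lies in some bag; for every edge, both endpoints lie together in some bag; and for every vertex, the bags containing it form a connected subtree. Here bags containing vertex 1 are not connected in the tree, so the decomposition is invalid.

No — bags containing vertex 1 are not connected in the tree.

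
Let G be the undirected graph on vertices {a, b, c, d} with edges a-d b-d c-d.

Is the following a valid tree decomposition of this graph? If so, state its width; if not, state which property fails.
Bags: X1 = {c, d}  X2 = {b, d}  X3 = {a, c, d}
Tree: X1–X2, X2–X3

No — bags containing vertex c are not connected in the tree.

A tree decomposition must satisfy three properties: every vertex lies in some bag; for every edge, both endpoints lie together in some bag; and for every vertex, the bags containing it form a connected subtree. Here bags containing vertex c are not connected in the tree, so the decomposition is invalid.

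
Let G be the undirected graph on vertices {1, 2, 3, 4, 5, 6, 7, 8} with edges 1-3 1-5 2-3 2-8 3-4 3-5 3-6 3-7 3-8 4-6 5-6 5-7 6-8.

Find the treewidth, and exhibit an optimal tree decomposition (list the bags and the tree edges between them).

Treewidth 2.
Bags: B1 = {3, 6, 8}  B2 = {3, 5, 6}  B3 = {3, 5, 7}  B4 = {1, 3, 5}  B5 = {2, 3, 8}  B6 = {3, 4, 6}
Tree: B1–B2, B2–B3, B2–B4, B1–B5, B2–B6

Every bag has size at most 3, so the width is 3 − 1 = 2 and tw(G) ≤ 2. Conversely, {2, 3, 8} is a clique of size 3, and the vertices of any clique must share a bag in every tree decomposition; so some bag has ≥ 3 vertices and tw(G) ≥ 2. Combining the bounds, tw(G) = 2.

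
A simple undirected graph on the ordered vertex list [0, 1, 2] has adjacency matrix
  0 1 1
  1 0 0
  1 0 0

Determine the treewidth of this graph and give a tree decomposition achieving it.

Treewidth 1.
One optimal decomposition is:
Bags: B1 = {0, 1}  B2 = {0, 2}
Tree: B1–B2

The largest bag has 2 vertices, giving width 1; this decomposition certifies tw(G) ≤ 1. Any graph with an edge has treewidth ≥ 1, and G has the edge 1–0. Hence tw(G) = 1 exactly.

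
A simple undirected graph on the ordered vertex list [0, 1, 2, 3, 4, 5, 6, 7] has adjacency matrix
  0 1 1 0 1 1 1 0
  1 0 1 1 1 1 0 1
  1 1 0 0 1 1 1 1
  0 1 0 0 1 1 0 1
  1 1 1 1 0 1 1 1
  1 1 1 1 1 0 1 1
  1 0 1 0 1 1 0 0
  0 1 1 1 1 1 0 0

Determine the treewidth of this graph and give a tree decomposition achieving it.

Each bag holds 5 vertices, so the decomposition has width 4, which upper-bounds the treewidth. Conversely, {0, 1, 2, 4, 5} is a clique of size 5, and the vertices of any clique must share a bag in every tree decomposition; so some bag has ≥ 5 vertices and tw(G) ≥ 4. Hence tw(G) = 4 exactly.

Treewidth 4.
One such decomposition:
Bags: B1 = {0, 2, 4, 5, 6}  B2 = {0, 1, 2, 4, 5}  B3 = {1, 2, 4, 5, 7}  B4 = {1, 3, 4, 5, 7}
Tree: B1–B2, B2–B3, B3–B4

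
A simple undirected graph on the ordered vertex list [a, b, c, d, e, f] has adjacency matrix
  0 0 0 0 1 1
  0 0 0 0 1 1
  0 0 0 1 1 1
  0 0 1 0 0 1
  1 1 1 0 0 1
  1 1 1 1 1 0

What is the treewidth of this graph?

A width-2 tree decomposition is:
Bags: B1 = {c, d, f}  B2 = {c, e, f}  B3 = {a, e, f}  B4 = {b, e, f}
Tree: B1–B2, B2–B3, B3–B4
The largest bag has 3 vertices, giving width 2; this decomposition certifies tw(G) ≤ 2. On the other hand G contains the 3-clique {c, d, f}. A clique must lie in a single bag of any decomposition, so no decomposition can have width below 2. Therefore the treewidth is 2.

2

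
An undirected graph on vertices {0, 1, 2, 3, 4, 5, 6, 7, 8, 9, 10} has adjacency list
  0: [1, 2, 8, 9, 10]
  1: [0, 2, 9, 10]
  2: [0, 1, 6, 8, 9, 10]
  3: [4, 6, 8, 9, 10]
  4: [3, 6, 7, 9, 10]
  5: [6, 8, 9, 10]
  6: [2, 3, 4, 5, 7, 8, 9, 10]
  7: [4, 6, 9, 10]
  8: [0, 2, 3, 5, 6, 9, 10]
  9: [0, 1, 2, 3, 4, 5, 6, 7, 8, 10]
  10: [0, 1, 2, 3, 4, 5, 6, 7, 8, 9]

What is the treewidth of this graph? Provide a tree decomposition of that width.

Each bag holds 5 vertices, so the decomposition has width 4, which upper-bounds the treewidth. On the other hand G contains the 5-clique {0, 2, 8, 9, 10}. A clique must lie in a single bag of any decomposition, so no decomposition can have width below 4. Combining the bounds, tw(G) = 4.

Treewidth 4.
Bags: B1 = {3, 6, 8, 9, 10}  B2 = {2, 6, 8, 9, 10}  B3 = {0, 2, 8, 9, 10}  B4 = {0, 1, 2, 9, 10}  B5 = {3, 4, 6, 9, 10}  B6 = {4, 6, 7, 9, 10}  B7 = {5, 6, 8, 9, 10}
Tree: B1–B2, B2–B3, B3–B4, B1–B5, B5–B6, B1–B7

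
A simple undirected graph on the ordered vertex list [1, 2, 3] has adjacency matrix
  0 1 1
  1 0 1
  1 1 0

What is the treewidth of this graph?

A width-2 tree decomposition is:
Bags: B1 = {1, 2, 3}
Tree: (single bag)
With just one bag of size 3, the width is 3 − 1 = 2, so tw(G) ≤ 2. For the lower bound, the 3 vertices {1, 2, 3} are pairwise adjacent, and any tree decomposition puts a clique entirely inside one bag — forcing width ≥ 2. Hence tw(G) = 2 exactly.

2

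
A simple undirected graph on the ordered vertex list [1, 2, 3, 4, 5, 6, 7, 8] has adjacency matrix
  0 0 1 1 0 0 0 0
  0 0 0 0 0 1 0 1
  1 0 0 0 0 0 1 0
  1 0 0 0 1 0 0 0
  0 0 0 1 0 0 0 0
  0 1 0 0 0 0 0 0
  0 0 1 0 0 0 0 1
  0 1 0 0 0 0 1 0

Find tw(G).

1

A width-1 tree decomposition is:
Bags: B1 = {4, 5}  B2 = {1, 4}  B3 = {1, 3}  B4 = {3, 7}  B5 = {7, 8}  B6 = {2, 8}  B7 = {2, 6}
Tree: B1–B2, B2–B3, B3–B4, B4–B5, B5–B6, B6–B7
Each bag holds 2 vertices, so the decomposition has width 1, which upper-bounds the treewidth. Any graph with an edge has treewidth ≥ 1, and G has the edge 5–4. Therefore the treewidth is 1.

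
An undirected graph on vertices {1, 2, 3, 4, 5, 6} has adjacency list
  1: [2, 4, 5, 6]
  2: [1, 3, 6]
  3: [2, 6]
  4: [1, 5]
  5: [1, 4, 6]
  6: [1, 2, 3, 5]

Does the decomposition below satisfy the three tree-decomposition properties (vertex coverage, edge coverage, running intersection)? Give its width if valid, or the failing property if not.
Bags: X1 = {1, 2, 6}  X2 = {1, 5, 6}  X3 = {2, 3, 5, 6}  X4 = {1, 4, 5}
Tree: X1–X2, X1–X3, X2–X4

No — bags containing vertex 5 are not connected in the tree.

A tree decomposition must satisfy three properties: every vertex lies in some bag; for every edge, both endpoints lie together in some bag; and for every vertex, the bags containing it form a connected subtree. Here bags containing vertex 5 are not connected in the tree, so the decomposition is invalid.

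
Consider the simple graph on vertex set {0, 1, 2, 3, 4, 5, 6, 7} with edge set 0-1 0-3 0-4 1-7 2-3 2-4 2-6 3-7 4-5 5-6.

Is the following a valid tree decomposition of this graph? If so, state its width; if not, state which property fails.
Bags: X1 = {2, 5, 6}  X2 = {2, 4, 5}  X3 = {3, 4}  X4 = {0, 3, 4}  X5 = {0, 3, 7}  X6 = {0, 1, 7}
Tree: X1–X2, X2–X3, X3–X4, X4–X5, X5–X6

A tree decomposition must satisfy three properties: every vertex lies in some bag; for every edge, both endpoints lie together in some bag; and for every vertex, the bags containing it form a connected subtree. Here edge (2,3) lies in no bag, so the decomposition is invalid.

No — edge (2,3) lies in no bag.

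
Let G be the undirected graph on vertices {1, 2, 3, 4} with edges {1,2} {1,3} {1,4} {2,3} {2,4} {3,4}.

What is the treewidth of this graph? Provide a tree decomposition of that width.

A single bag containing all 4 vertices is trivially a valid decomposition of width 3. Conversely, {1, 2, 3, 4} is a clique of size 4, and the vertices of any clique must share a bag in every tree decomposition; so some bag has ≥ 4 vertices and tw(G) ≥ 3. Combining the bounds, tw(G) = 3.

Treewidth 3.
Bags: B1 = {1, 2, 3, 4}
Tree: (single bag)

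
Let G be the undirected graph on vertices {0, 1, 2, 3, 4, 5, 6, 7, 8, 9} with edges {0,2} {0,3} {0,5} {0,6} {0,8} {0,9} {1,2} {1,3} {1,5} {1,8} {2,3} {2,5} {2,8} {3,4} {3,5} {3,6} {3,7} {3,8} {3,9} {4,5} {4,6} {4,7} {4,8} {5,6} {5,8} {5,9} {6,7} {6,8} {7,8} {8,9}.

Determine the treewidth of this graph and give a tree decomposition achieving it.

Each bag holds 5 vertices, so the decomposition has width 4, which upper-bounds the treewidth. For the lower bound, the 5 vertices {0, 3, 5, 8, 9} are pairwise adjacent, and any tree decomposition puts a clique entirely inside one bag — forcing width ≥ 4. Combining the bounds, tw(G) = 4.

Treewidth 4.
Bags: B1 = {0, 2, 3, 5, 8}  B2 = {0, 3, 5, 6, 8}  B3 = {3, 4, 5, 6, 8}  B4 = {3, 4, 6, 7, 8}  B5 = {1, 2, 3, 5, 8}  B6 = {0, 3, 5, 8, 9}
Tree: B1–B2, B2–B3, B3–B4, B1–B5, B1–B6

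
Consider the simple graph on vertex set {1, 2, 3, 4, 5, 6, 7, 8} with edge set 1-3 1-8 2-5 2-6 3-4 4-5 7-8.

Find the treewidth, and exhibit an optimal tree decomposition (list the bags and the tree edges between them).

Each bag holds 2 vertices, so the decomposition has width 1, which upper-bounds the treewidth. Since G has at least one edge (e.g. 7–8), it is not an edgeless graph, so tw(G) ≥ 1. Hence tw(G) = 1 exactly.

Treewidth 1.
One such decomposition:
Bags: B1 = {7, 8}  B2 = {1, 8}  B3 = {1, 3}  B4 = {3, 4}  B5 = {4, 5}  B6 = {2, 5}  B7 = {2, 6}
Tree: B1–B2, B2–B3, B3–B4, B4–B5, B5–B6, B6–B7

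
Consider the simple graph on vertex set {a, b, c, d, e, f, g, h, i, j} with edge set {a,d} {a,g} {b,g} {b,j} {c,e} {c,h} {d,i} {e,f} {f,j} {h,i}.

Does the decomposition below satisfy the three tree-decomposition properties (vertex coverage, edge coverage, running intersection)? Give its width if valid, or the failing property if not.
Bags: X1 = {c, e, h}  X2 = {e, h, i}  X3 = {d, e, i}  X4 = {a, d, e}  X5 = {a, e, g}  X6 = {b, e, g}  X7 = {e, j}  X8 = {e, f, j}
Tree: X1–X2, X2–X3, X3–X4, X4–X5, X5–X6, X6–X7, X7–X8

A tree decomposition must satisfy three properties: every vertex lies in some bag; for every edge, both endpoints lie together in some bag; and for every vertex, the bags containing it form a connected subtree. Here edge (b,j) lies in no bag, so the decomposition is invalid.

No — edge (b,j) lies in no bag.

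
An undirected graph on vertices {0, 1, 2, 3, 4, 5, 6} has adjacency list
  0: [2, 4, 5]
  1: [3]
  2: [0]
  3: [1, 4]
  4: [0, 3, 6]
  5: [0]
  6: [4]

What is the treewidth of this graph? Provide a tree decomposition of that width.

Every bag has size at most 2, so the width is 2 − 1 = 1 and tw(G) ≤ 1. Since G has at least one edge (e.g. 4–3), it is not an edgeless graph, so tw(G) ≥ 1. Hence tw(G) = 1 exactly.

Treewidth 1.
One such decomposition:
Bags: B1 = {3, 4}  B2 = {4, 6}  B3 = {0, 4}  B4 = {0, 2}  B5 = {1, 3}  B6 = {0, 5}
Tree: B1–B2, B1–B3, B3–B4, B1–B5, B3–B6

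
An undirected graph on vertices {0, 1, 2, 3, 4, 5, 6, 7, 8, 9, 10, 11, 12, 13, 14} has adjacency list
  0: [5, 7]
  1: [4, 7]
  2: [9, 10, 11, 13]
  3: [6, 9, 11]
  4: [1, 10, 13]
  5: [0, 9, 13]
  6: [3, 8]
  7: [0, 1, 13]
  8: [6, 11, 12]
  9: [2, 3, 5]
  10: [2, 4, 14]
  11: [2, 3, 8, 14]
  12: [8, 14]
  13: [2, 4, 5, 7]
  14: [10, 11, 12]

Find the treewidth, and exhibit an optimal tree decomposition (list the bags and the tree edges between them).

The largest bag has 4 vertices, giving width 3; this decomposition certifies tw(G) ≤ 3. For the lower bound: the 4 vertex sets {6,8,12}, {14}, {11}, {2,3,9,10} are disjoint, each induces a connected subgraph, and every pair is joined by at least one edge of G. Contracting each set to a single vertex therefore yields K_{4} as a minor, and since treewidth is minor-monotone, tw(G) ≥ tw(K_{4}) = 3. The upper and lower bounds meet at 3, so that is the treewidth.

Treewidth 3.
One such decomposition:
Bags: B1 = {6, 8, 12, 14}  B2 = {6, 8, 11, 14}  B3 = {3, 6, 11, 14}  B4 = {3, 10, 11, 14}  B5 = {2, 3, 10, 11}  B6 = {2, 3, 9, 10}  B7 = {2, 4, 9, 10}  B8 = {2, 4, 9, 13}  B9 = {4, 5, 9, 13}  B10 = {1, 4, 5, 13}  B11 = {1, 5, 7, 13}  B12 = {0, 1, 5, 7}
Tree: B1–B2, B2–B3, B3–B4, B4–B5, B5–B6, B6–B7, B7–B8, B8–B9, B9–B10, B10–B11, B11–B12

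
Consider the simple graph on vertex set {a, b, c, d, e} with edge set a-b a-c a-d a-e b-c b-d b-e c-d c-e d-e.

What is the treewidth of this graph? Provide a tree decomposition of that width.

Treewidth 4.
One such decomposition:
Bags: B1 = {a, b, c, d, e}
Tree: (single bag)

A single bag containing all 5 vertices is trivially a valid decomposition of width 4. Conversely, {a, b, c, d, e} is a clique of size 5, and the vertices of any clique must share a bag in every tree decomposition; so some bag has ≥ 5 vertices and tw(G) ≥ 4. Hence tw(G) = 4 exactly.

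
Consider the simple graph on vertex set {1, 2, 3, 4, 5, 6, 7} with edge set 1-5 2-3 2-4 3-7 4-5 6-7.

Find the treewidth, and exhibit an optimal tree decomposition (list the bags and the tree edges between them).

Treewidth 1.
One such decomposition:
Bags: B1 = {6, 7}  B2 = {3, 7}  B3 = {2, 3}  B4 = {2, 4}  B5 = {4, 5}  B6 = {1, 5}
Tree: B1–B2, B2–B3, B3–B4, B4–B5, B5–B6

Every bag has size at most 2, so the width is 2 − 1 = 1 and tw(G) ≤ 1. Any graph with an edge has treewidth ≥ 1, and G has the edge 6–7. Therefore the treewidth is 1.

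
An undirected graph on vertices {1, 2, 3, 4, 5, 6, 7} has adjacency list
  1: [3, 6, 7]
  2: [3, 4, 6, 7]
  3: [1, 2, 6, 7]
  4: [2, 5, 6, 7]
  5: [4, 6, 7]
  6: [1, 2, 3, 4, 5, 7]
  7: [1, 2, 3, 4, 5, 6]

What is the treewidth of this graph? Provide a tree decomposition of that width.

Treewidth 3.
Bags: B1 = {4, 5, 6, 7}  B2 = {2, 4, 6, 7}  B3 = {2, 3, 6, 7}  B4 = {1, 3, 6, 7}
Tree: B1–B2, B2–B3, B3–B4

The largest bag has 4 vertices, giving width 3; this decomposition certifies tw(G) ≤ 3. Conversely, {1, 3, 6, 7} is a clique of size 4, and the vertices of any clique must share a bag in every tree decomposition; so some bag has ≥ 4 vertices and tw(G) ≥ 3. Combining the bounds, tw(G) = 3.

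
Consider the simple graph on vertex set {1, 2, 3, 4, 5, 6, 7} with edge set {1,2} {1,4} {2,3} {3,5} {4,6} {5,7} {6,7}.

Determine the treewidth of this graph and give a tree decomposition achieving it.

Each bag holds 3 vertices, so the decomposition has width 2, which upper-bounds the treewidth. Since 3–2–1–4–6–7–5–3 is a cycle in G, G is not acyclic. Forests are exactly the graphs of treewidth ≤ 1, so tw(G) ≥ 2. Combining the bounds, tw(G) = 2.

Treewidth 2.
One such decomposition:
Bags: B1 = {1, 2, 3}  B2 = {1, 3, 4}  B3 = {3, 4, 6}  B4 = {3, 6, 7}  B5 = {3, 5, 7}
Tree: B1–B2, B2–B3, B3–B4, B4–B5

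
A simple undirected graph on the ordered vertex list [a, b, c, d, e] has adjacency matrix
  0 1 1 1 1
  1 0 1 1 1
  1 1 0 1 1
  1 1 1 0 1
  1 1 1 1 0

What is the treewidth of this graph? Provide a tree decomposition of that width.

Treewidth 4.
Bags: B1 = {a, b, c, d, e}
Tree: (single bag)

A single bag containing all 5 vertices is trivially a valid decomposition of width 4. For the lower bound, the 5 vertices {a, b, c, d, e} are pairwise adjacent, and any tree decomposition puts a clique entirely inside one bag — forcing width ≥ 4. Combining the bounds, tw(G) = 4.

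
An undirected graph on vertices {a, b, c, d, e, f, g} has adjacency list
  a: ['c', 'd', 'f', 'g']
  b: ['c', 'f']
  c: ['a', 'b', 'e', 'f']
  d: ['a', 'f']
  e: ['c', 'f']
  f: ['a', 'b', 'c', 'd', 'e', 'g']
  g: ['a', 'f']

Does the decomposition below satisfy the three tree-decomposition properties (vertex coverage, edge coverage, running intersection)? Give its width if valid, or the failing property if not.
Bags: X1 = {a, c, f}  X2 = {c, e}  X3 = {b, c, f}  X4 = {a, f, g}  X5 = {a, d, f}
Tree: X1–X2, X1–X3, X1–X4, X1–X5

A tree decomposition must satisfy three properties: every vertex lies in some bag; for every edge, both endpoints lie together in some bag; and for every vertex, the bags containing it form a connected subtree. Here edge (f,e) lies in no bag, so the decomposition is invalid.

No — edge (f,e) lies in no bag.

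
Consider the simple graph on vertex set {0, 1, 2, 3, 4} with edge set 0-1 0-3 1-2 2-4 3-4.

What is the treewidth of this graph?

2

A width-2 tree decomposition is:
Bags: B1 = {2, 3, 4}  B2 = {1, 2, 3}  B3 = {0, 1, 3}
Tree: B1–B2, B2–B3
Every bag has size at most 3, so the width is 3 − 1 = 2 and tw(G) ≤ 2. The edges 3–4–2–1–0–3 form a cycle, so G is not a tree and its treewidth is at least 2. Hence tw(G) = 2 exactly.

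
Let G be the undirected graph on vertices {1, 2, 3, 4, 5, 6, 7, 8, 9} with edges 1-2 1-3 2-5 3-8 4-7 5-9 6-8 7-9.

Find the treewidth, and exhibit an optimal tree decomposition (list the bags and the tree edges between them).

The largest bag has 2 vertices, giving width 1; this decomposition certifies tw(G) ≤ 1. G has an edge, so its treewidth is at least 1. The upper and lower bounds meet at 1, so that is the treewidth.

Treewidth 1.
Bags: B1 = {4, 7}  B2 = {7, 9}  B3 = {5, 9}  B4 = {2, 5}  B5 = {1, 2}  B6 = {1, 3}  B7 = {3, 8}  B8 = {6, 8}
Tree: B1–B2, B2–B3, B3–B4, B4–B5, B5–B6, B6–B7, B7–B8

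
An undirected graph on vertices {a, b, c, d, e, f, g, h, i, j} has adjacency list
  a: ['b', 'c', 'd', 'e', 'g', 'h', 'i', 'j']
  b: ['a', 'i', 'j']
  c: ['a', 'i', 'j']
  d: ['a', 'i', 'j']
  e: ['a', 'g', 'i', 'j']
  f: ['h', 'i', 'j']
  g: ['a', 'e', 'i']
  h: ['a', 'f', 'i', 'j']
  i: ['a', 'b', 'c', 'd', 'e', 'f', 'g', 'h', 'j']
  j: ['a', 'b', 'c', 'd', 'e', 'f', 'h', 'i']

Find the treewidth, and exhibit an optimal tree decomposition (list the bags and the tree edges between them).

Treewidth 3.
One optimal decomposition is:
Bags: B1 = {a, d, i, j}  B2 = {a, e, i, j}  B3 = {a, e, g, i}  B4 = {a, c, i, j}  B5 = {a, h, i, j}  B6 = {a, b, i, j}  B7 = {f, h, i, j}
Tree: B1–B2, B2–B3, B1–B4, B2–B5, B2–B6, B5–B7

Every bag has size at most 4, so the width is 4 − 1 = 3 and tw(G) ≤ 3. On the other hand G contains the 4-clique {a, e, g, i}. A clique must lie in a single bag of any decomposition, so no decomposition can have width below 3. The upper and lower bounds meet at 3, so that is the treewidth.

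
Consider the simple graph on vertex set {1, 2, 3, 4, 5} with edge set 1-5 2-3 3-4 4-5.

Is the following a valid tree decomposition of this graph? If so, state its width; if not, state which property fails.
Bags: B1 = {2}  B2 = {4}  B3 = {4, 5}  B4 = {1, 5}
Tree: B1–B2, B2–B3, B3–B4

No — vertex 3 appears in no bag.

A tree decomposition must satisfy three properties: every vertex lies in some bag; for every edge, both endpoints lie together in some bag; and for every vertex, the bags containing it form a connected subtree. Here vertex 3 appears in no bag, so the decomposition is invalid.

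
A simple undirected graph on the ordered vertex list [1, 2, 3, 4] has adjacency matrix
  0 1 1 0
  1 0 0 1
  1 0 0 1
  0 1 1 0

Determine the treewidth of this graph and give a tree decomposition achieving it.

Each bag holds 3 vertices, so the decomposition has width 2, which upper-bounds the treewidth. For the lower bound, G contains the cycle 2–1–3–4–2, so G is not a forest; only forests have treewidth ≤ 1, hence tw(G) ≥ 2. The upper and lower bounds meet at 2, so that is the treewidth.

Treewidth 2.
Bags: B1 = {1, 2, 3}  B2 = {2, 3, 4}
Tree: B1–B2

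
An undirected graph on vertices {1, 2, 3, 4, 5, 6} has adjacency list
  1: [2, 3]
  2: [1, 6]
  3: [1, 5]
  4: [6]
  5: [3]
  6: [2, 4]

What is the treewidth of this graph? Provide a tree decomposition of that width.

The largest bag has 2 vertices, giving width 1; this decomposition certifies tw(G) ≤ 1. Since G has at least one edge (e.g. 2–1), it is not an edgeless graph, so tw(G) ≥ 1. Combining the bounds, tw(G) = 1.

Treewidth 1.
One optimal decomposition is:
Bags: B1 = {1, 2}  B2 = {2, 6}  B3 = {1, 3}  B4 = {3, 5}  B5 = {4, 6}
Tree: B1–B2, B1–B3, B3–B4, B2–B5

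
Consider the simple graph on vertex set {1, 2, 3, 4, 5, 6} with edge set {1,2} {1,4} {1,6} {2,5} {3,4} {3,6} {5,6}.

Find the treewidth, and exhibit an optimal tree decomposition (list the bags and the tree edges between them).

Every bag has size at most 3, so the width is 3 − 1 = 2 and tw(G) ≤ 2. The edges 5–2–1–6–5 form a cycle, so G is not a tree and its treewidth is at least 2. Combining the bounds, tw(G) = 2.

Treewidth 2.
Bags: B1 = {2, 5, 6}  B2 = {1, 2, 6}  B3 = {1, 3, 6}  B4 = {1, 3, 4}
Tree: B1–B2, B2–B3, B3–B4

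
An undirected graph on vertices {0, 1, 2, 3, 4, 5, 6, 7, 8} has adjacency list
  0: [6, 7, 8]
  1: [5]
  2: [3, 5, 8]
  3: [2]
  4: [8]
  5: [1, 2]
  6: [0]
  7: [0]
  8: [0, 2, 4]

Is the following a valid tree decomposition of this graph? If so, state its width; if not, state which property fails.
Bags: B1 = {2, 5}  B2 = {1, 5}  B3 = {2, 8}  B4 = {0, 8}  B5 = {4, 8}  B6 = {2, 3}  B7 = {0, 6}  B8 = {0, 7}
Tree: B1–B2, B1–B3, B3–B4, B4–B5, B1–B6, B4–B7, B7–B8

Yes; width 1.

Checking the three conditions: (i) the bags cover all of {0, 1, 2, 3, 4, 5, 6, 7, 8}; (ii) for each edge, some bag contains both endpoints; (iii) the bags containing any fixed vertex form a subtree. All hold, so the decomposition is valid with width 2 − 1 = 1.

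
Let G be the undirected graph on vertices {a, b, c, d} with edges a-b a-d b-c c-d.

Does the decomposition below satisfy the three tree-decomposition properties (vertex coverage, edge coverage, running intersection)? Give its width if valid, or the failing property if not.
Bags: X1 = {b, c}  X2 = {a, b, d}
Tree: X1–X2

No — edge (d,c) lies in no bag.

A tree decomposition must satisfy three properties: every vertex lies in some bag; for every edge, both endpoints lie together in some bag; and for every vertex, the bags containing it form a connected subtree. Here edge (d,c) lies in no bag, so the decomposition is invalid.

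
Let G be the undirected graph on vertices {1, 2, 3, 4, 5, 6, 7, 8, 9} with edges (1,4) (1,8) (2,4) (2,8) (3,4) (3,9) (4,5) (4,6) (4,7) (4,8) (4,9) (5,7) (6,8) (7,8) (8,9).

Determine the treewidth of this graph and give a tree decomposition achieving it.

Treewidth 2.
One optimal decomposition is:
Bags: B1 = {4, 8, 9}  B2 = {1, 4, 8}  B3 = {4, 6, 8}  B4 = {4, 7, 8}  B5 = {2, 4, 8}  B6 = {3, 4, 9}  B7 = {4, 5, 7}
Tree: B1–B2, B2–B3, B2–B4, B4–B5, B1–B6, B4–B7

Each bag holds 3 vertices, so the decomposition has width 2, which upper-bounds the treewidth. For the lower bound, the 3 vertices {1, 4, 8} are pairwise adjacent, and any tree decomposition puts a clique entirely inside one bag — forcing width ≥ 2. Hence tw(G) = 2 exactly.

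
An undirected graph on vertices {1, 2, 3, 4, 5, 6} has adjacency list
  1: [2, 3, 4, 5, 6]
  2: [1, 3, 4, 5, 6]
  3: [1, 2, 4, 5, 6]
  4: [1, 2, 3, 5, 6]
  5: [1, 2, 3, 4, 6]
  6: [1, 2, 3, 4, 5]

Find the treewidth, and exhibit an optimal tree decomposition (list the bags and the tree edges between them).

Treewidth 5.
Bags: B1 = {1, 2, 3, 4, 5, 6}
Tree: (single bag)

A single bag containing all 6 vertices is trivially a valid decomposition of width 5. On the other hand G contains the 6-clique {1, 2, 3, 4, 5, 6}. A clique must lie in a single bag of any decomposition, so no decomposition can have width below 5. The upper and lower bounds meet at 5, so that is the treewidth.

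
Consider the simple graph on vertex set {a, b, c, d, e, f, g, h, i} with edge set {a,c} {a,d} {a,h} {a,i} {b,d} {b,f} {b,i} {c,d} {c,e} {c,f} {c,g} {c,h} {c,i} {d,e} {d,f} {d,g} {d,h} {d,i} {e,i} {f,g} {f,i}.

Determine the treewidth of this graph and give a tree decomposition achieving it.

Treewidth 3.
Bags: B1 = {a, c, d, i}  B2 = {c, d, f, i}  B3 = {a, c, d, h}  B4 = {c, d, e, i}  B5 = {c, d, f, g}  B6 = {b, d, f, i}
Tree: B1–B2, B1–B3, B2–B4, B2–B5, B2–B6

Each bag holds 4 vertices, so the decomposition has width 3, which upper-bounds the treewidth. For the lower bound, the 4 vertices {c, d, f, g} are pairwise adjacent, and any tree decomposition puts a clique entirely inside one bag — forcing width ≥ 3. The upper and lower bounds meet at 3, so that is the treewidth.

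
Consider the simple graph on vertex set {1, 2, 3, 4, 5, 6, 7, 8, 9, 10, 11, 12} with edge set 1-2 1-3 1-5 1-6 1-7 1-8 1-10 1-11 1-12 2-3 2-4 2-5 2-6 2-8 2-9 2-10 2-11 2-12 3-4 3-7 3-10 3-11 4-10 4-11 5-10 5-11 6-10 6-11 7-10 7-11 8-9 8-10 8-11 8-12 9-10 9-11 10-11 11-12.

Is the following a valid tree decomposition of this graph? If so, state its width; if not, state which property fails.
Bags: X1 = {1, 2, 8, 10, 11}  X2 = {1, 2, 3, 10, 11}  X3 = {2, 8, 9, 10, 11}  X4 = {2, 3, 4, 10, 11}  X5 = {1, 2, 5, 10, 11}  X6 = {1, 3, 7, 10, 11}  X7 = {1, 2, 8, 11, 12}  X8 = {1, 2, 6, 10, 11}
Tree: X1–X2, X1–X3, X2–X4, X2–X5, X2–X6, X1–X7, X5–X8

Yes; width 4.

Every vertex of G appears in some bag (union = {1, 2, 3, 4, 5, 6, 7, 8, 9, 10, 11, 12}); every edge is covered by a bag; and for each vertex v the set of bags containing v is connected in the bag tree. The decomposition is therefore valid. The largest bag has 5 vertices, so the width is 4.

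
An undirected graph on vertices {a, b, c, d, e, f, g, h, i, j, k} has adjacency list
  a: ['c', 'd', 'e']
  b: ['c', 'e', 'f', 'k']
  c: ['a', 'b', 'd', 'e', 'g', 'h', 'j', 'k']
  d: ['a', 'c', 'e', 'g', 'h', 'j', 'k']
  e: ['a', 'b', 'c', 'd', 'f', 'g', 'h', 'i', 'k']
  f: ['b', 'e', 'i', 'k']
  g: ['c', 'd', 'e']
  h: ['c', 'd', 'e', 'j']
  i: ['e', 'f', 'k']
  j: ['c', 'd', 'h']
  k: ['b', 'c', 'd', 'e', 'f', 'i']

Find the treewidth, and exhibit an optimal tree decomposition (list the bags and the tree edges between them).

Treewidth 3.
Bags: B1 = {c, d, e, k}  B2 = {c, d, e, h}  B3 = {a, c, d, e}  B4 = {c, d, h, j}  B5 = {b, c, e, k}  B6 = {b, e, f, k}  B7 = {c, d, e, g}  B8 = {e, f, i, k}
Tree: B1–B2, B2–B3, B2–B4, B1–B5, B5–B6, B3–B7, B6–B8

Every bag has size at most 4, so the width is 4 − 1 = 3 and tw(G) ≤ 3. On the other hand G contains the 4-clique {c, d, h, j}. A clique must lie in a single bag of any decomposition, so no decomposition can have width below 3. Therefore the treewidth is 3.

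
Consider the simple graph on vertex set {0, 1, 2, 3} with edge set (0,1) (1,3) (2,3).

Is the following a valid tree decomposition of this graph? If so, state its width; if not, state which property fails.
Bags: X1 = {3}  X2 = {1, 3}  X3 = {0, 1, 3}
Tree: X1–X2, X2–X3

No — vertex 2 appears in no bag.

A tree decomposition must satisfy three properties: every vertex lies in some bag; for every edge, both endpoints lie together in some bag; and for every vertex, the bags containing it form a connected subtree. Here vertex 2 appears in no bag, so the decomposition is invalid.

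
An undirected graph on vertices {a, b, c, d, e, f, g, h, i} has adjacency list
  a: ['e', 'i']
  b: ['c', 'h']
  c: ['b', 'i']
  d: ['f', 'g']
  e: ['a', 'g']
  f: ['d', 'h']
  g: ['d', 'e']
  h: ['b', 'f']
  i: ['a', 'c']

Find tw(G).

2

A width-2 tree decomposition is:
Bags: B1 = {a, c, i}  B2 = {a, b, c}  B3 = {a, b, h}  B4 = {a, f, h}  B5 = {a, d, f}  B6 = {a, d, g}  B7 = {a, e, g}
Tree: B1–B2, B2–B3, B3–B4, B4–B5, B5–B6, B6–B7
Every bag has size at most 3, so the width is 3 − 1 = 2 and tw(G) ≤ 2. The edges a–i–c–b–h–f–d–g–e–a form a cycle, so G is not a tree and its treewidth is at least 2. Therefore the treewidth is 2.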